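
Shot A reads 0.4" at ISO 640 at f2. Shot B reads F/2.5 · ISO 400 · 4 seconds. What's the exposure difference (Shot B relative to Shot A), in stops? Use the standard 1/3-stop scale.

Aperture: f/2 → f/2.2 → f/2.5 — 2/3 stop narrower (darker).
Shutter speed: 0.4 → 0.5 → 0.6 → 0.8 → 1 → 1.3 → 1.6 → 2 → 2.5 → 3.2 → 4 — 3 1/3 stops slower (brighter).
ISO: 640 → 500 → 400 — 2/3 stop dropped (darker).
Net: −2/3 +3 1/3 −2/3 = +2 stops.

2 stops brighter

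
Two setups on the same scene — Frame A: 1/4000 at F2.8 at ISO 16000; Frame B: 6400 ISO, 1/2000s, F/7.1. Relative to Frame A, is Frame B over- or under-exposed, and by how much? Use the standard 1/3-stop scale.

3 stops darker

Aperture: f/2.8 → f/3.2 → f/3.5 → f/4 → f/4.5 → f/5 → f/5.6 → f/6.3 → f/7.1 — 2 2/3 stops smaller aperture (darker).
Shutter speed: 1/4000 → 1/3200 → 1/2500 → 1/2000 — 1 stop longer (brighter).
ISO: 16000 → 12800 → 10000 → 8000 → 6400 — 1 1/3 stops lower (darker).
Net: −2 2/3 +1 −1 1/3 = −3 stops.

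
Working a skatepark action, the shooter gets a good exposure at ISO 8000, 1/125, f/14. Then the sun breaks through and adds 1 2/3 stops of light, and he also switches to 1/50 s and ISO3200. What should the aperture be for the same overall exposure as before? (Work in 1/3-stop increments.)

f/25

Scene light: 1 2/3 stops brighter.
Shutter speed: 1/125 → 1/100 → 1/80 → 1/60 → 1/50 — 1 1/3 stops longer (brighter).
ISO: 8000 → 6400 → 5000 → 4000 → 3200 — 1 1/3 stops dropped (darker).
Net so far: 1 2/3 stops brighter. Aperture: f/14 → f/16 → f/18 → f/20 → f/22 → f/25.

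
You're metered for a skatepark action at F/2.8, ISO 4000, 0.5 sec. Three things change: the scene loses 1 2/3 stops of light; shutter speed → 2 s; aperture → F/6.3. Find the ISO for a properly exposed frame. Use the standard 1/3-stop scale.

ISO 16000

Scene light: 1 2/3 stops darker.
Shutter speed: 0.5 → 0.6 → 0.8 → 1 → 1.3 → 1.6 → 2 — 2 stops slower (brighter).
Aperture: f/2.8 → f/3.2 → f/3.5 → f/4 → f/4.5 → f/5 → f/5.6 → f/6.3 — 2 1/3 stops narrower (darker).
Net so far: 2 stops darker. ISO: 4000 → 5000 → 6400 → 8000 → 10000 → 12800 → 16000.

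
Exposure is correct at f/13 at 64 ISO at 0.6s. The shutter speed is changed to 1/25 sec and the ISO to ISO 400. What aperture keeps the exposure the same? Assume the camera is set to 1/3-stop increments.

f/8

Shutter speed: 0.6 → 0.5 → 0.4 → 0.3 → 1/4 → 1/5 → 1/6 → 1/8 → 1/10 → 1/13 → 1/15 → 1/20 → 1/25 — 4 stops faster (darker).
ISO: 64 → 80 → 100 → 125 → 160 → 200 → 250 → 320 → 400 — 2 2/3 stops higher (brighter).
Net change so far: 1 1/3 stops darker. Offset with the aperture: f/13 → f/11 → f/10 → f/9 → f/8.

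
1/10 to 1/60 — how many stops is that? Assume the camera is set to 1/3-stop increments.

1/10 → 1/13 → 1/15 → 1/20 → 1/25 → 1/30 → 1/40 → 1/50 → 1/60 — count the steps: 8 third-stops = 2 2/3 stops.

2 2/3 stops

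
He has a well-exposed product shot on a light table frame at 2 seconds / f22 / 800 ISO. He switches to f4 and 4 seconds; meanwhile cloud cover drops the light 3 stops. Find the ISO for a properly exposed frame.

Scene light: 3 stops darker.
Aperture: f/22 → f/16 → f/11 → f/8 → f/5.6 → f/4 — 5 stops larger aperture (brighter).
Shutter speed: 2 → 4 — 1 stop longer (brighter).
Net so far: 3 stops brighter. ISO: 800 → 400 → 200 → 100.

ISO 100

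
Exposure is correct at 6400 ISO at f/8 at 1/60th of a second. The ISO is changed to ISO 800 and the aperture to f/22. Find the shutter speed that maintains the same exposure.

1 s

ISO: 6400 → 3200 → 1600 → 800 — 3 stops dropped (darker).
Aperture: f/8 → f/11 → f/16 → f/22 — 3 stops narrower (darker).
Net change so far: 6 stops darker. Offset with the shutter speed: 1/60 → 1/30 → 1/15 → 1/8 → 1/4 → 1/2 → 1.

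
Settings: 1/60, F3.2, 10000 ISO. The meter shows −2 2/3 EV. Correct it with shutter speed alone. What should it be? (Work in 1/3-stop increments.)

Underexposed by 2 2/3 stops → need 2 2/3 stops brighter.
Shutter speed: 1/60 → 1/50 → 1/40 → 1/30 → 1/25 → 1/20 → 1/15 → 1/13 → 1/10.

1/10s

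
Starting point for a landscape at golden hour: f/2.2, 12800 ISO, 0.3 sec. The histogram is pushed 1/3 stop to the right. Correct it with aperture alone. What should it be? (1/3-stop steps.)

f/2.5

Overexposed by 1/3 stop → need 1/3 stop darker.
Aperture: f/2.2 → f/2.5.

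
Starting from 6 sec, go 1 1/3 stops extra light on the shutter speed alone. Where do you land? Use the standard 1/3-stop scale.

Shutter speed: 6 → 8 → 10 → 13 → 15 — 1 1/3 stops longer (brighter).

15 s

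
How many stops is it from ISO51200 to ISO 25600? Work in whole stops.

51200 → 25600 — count the steps: 1 stop.

1 stop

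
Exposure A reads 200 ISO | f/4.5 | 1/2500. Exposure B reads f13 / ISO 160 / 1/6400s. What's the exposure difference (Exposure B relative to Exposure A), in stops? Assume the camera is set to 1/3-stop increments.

Aperture: f/4.5 → f/5 → f/5.6 → f/6.3 → f/7.1 → f/8 → f/9 → f/10 → f/11 → f/13 — 3 stops stopped down (darker).
Shutter speed: 1/2500 → 1/3200 → 1/4000 → 1/5000 → 1/6400 — 1 1/3 stops shorter (darker).
ISO: 200 → 160 — 1/3 stop dropped (darker).
Net: −3 −1 1/3 −1/3 = −4 2/3 stops.

4 2/3 stops darker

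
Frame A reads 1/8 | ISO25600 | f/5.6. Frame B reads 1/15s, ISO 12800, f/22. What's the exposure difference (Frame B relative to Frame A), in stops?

6 stops darker

Aperture: f/5.6 → f/8 → f/11 → f/16 → f/22 — 4 stops smaller aperture (darker).
Shutter speed: 1/8 → 1/15 — 1 stop faster (darker).
ISO: 25600 → 12800 — 1 stop lower (darker).
Net: −4 −1 −1 = −6 stops.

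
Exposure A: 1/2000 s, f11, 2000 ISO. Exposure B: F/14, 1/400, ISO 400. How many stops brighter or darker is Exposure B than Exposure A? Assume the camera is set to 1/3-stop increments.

Aperture: f/11 → f/13 → f/14 — 2/3 stop smaller aperture (darker).
Shutter speed: 1/2000 → 1/1600 → 1/1250 → 1/1000 → 1/800 → 1/640 → 1/500 → 1/400 — 2 1/3 stops slower (brighter).
ISO: 2000 → 1600 → 1250 → 1000 → 800 → 640 → 500 → 400 — 2 1/3 stops dropped (darker).
Net: −2/3 +2 1/3 −2 1/3 = −2/3 stops.

2/3 stop darker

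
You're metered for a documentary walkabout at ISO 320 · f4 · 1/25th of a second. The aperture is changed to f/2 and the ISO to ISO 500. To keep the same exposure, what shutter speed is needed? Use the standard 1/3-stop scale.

1/160s

Aperture: f/4 → f/3.5 → f/3.2 → f/2.8 → f/2.5 → f/2.2 → f/2 — 2 stops larger aperture (brighter).
ISO: 320 → 400 → 500 — 2/3 stop raised (brighter).
Net change so far: 2 2/3 stops brighter. Offset with the shutter speed: 1/25 → 1/30 → 1/40 → 1/50 → 1/60 → 1/80 → 1/100 → 1/125 → 1/160.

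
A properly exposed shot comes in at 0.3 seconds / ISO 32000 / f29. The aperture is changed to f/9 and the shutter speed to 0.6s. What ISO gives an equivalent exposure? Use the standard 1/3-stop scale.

Aperture: f/29 → f/25 → f/22 → f/20 → f/18 → f/16 → f/14 → f/13 → f/11 → f/10 → f/9 — 3 1/3 stops larger aperture (brighter).
Shutter speed: 0.3 → 0.4 → 0.5 → 0.6 — 1 stop slower (brighter).
Net change so far: 4 1/3 stops brighter. Offset with the ISO: 32000 → 25600 → 20000 → 16000 → 12800 → 10000 → 8000 → 6400 → 5000 → 4000 → 3200 → 2500 → 2000 → 1600.

ISO 1600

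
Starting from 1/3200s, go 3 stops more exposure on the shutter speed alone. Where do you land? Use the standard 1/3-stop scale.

1/400s

Shutter speed: 1/3200 → 1/2500 → 1/2000 → 1/1600 → 1/1250 → 1/1000 → 1/800 → 1/640 → 1/500 → 1/400 — 3 stops longer (brighter).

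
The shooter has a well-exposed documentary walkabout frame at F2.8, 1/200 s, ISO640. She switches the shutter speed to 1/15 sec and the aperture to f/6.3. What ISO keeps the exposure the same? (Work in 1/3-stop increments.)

ISO 250

Shutter speed: 1/200 → 1/160 → 1/125 → 1/100 → 1/80 → 1/60 → 1/50 → 1/40 → 1/30 → 1/25 → 1/20 → 1/15 — 3 2/3 stops slower (brighter).
Aperture: f/2.8 → f/3.2 → f/3.5 → f/4 → f/4.5 → f/5 → f/5.6 → f/6.3 — 2 1/3 stops smaller aperture (darker).
Net change so far: 1 1/3 stops brighter. Offset with the ISO: 640 → 500 → 400 → 320 → 250.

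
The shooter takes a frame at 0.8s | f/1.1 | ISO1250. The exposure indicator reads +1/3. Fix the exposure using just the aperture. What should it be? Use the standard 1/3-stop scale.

f/1.2

Overexposed by 1/3 stop → need 1/3 stop darker.
Aperture: f/1.1 → f/1.2.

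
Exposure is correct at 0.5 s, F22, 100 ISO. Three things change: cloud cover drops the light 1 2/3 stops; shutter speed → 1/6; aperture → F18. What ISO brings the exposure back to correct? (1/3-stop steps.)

ISO 640

Scene light: 1 2/3 stops darker.
Shutter speed: 0.5 → 0.4 → 0.3 → 1/4 → 1/5 → 1/6 — 1 2/3 stops faster (darker).
Aperture: f/22 → f/20 → f/18 — 2/3 stop wider (brighter).
Net so far: 2 2/3 stops darker. ISO: 100 → 125 → 160 → 200 → 250 → 320 → 400 → 500 → 640.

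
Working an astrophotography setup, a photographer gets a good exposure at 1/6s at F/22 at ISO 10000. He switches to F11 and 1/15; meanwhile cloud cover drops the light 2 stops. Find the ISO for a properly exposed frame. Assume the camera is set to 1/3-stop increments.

Scene light: 2 stops darker.
Aperture: f/22 → f/20 → f/18 → f/16 → f/14 → f/13 → f/11 — 2 stops wider (brighter).
Shutter speed: 1/6 → 1/8 → 1/10 → 1/13 → 1/15 — 1 1/3 stops shorter (darker).
Net so far: 1 1/3 stops darker. ISO: 10000 → 12800 → 16000 → 20000 → 25600.

ISO 25600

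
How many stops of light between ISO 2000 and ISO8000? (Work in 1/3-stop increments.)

2 stops

2000 → 2500 → 3200 → 4000 → 5000 → 6400 → 8000 — count the steps: 6 third-stops = 2 stops.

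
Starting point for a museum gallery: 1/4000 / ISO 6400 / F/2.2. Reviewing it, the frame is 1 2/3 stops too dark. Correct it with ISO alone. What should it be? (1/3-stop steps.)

ISO 20000

Underexposed by 1 2/3 stops → need 1 2/3 stops brighter.
ISO: 6400 → 8000 → 10000 → 12800 → 16000 → 20000.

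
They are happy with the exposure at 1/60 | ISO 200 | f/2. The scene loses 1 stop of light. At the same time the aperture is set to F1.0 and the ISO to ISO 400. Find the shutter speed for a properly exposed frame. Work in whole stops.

Scene light: 1 stop darker.
Aperture: f/2 → f/1.4 → f/1.0 — 2 stops opened up (brighter).
ISO: 200 → 400 — 1 stop higher (brighter).
Net so far: 2 stops brighter. Shutter speed: 1/60 → 1/125 → 1/250.

1/250s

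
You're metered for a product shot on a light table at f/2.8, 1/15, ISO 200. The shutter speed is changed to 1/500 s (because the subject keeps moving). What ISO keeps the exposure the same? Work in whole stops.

ISO 6400

Shutter speed: 1/15 → 1/30 → 1/60 → 1/125 → 1/250 → 1/500 — 5 stops shorter (darker).
Need 5 stops brighter from the ISO: 200 → 400 → 800 → 1600 → 3200 → 6400.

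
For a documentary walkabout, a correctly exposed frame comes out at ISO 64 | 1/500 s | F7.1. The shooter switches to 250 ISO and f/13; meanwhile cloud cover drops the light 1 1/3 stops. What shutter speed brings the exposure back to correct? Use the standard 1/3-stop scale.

1/250s

Scene light: 1 1/3 stops darker.
ISO: 64 → 80 → 100 → 125 → 160 → 200 → 250 — 2 stops raised (brighter).
Aperture: f/7.1 → f/8 → f/9 → f/10 → f/11 → f/13 — 1 2/3 stops smaller aperture (darker).
Net so far: 1 stop darker. Shutter speed: 1/500 → 1/400 → 1/320 → 1/250.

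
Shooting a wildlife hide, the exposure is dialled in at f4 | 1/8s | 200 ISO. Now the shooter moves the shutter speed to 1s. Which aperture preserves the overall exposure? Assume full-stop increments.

f/11

Shutter speed: 1/8 → 1/4 → 1/2 → 1 — 3 stops longer (brighter).
Need 3 stops darker from the aperture: f/4 → f/5.6 → f/8 → f/11.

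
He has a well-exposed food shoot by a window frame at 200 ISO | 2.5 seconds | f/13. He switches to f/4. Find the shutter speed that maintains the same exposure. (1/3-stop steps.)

1/4s

Aperture: f/13 → f/11 → f/10 → f/9 → f/8 → f/7.1 → f/6.3 → f/5.6 → f/5 → f/4.5 → f/4 — 3 1/3 stops wider (brighter).
Need 3 1/3 stops darker from the shutter speed: 2.5 → 2 → 1.6 → 1.3 → 1 → 0.8 → 0.6 → 0.5 → 0.4 → 0.3 → 1/4.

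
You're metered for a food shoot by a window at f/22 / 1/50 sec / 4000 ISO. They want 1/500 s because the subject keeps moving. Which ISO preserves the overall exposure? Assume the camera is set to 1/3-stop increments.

ISO 40000

Shutter speed: 1/50 → 1/60 → 1/80 → 1/100 → 1/125 → 1/160 → 1/200 → 1/250 → 1/320 → 1/400 → 1/500 — 3 1/3 stops shorter (darker).
Need 3 1/3 stops brighter from the ISO: 4000 → 5000 → 6400 → 8000 → 10000 → 12800 → 16000 → 20000 → 25600 → 32000 → 40000.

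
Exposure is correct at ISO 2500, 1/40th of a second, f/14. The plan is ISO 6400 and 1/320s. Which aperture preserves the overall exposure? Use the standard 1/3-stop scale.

ISO: 2500 → 3200 → 4000 → 5000 → 6400 — 1 1/3 stops raised (brighter).
Shutter speed: 1/40 → 1/50 → 1/60 → 1/80 → 1/100 → 1/125 → 1/160 → 1/200 → 1/250 → 1/320 — 3 stops shorter (darker).
Net change so far: 1 2/3 stops darker. Offset with the aperture: f/14 → f/13 → f/11 → f/10 → f/9 → f/8.

f/8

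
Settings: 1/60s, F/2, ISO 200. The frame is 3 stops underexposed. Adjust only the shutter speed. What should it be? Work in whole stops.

Underexposed by 3 stops → need 3 stops brighter.
Shutter speed: 1/60 → 1/30 → 1/15 → 1/8.

1/8s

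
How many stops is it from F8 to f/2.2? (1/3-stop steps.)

3 2/3 stops

f/8 → f/7.1 → f/6.3 → f/5.6 → f/5 → f/4.5 → f/4 → f/3.5 → f/3.2 → f/2.8 → f/2.5 → f/2.2 — count the steps: 11 third-stops = 3 2/3 stops.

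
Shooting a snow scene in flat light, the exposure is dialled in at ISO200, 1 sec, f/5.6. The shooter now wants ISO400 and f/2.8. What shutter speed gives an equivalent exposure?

ISO: 200 → 400 — 1 stop raised (brighter).
Aperture: f/5.6 → f/4 → f/2.8 — 2 stops opened up (brighter).
Net change so far: 3 stops brighter. Offset with the shutter speed: 1 → 1/2 → 1/4 → 1/8.

1/8s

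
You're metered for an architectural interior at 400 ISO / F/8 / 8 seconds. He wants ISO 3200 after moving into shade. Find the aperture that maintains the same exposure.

f/22

ISO: 400 → 800 → 1600 → 3200 — 3 stops raised (brighter).
Need 3 stops darker from the aperture: f/8 → f/11 → f/16 → f/22.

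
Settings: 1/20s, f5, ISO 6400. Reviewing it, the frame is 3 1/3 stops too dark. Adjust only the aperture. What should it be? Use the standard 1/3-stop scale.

f/1.6

Underexposed by 3 1/3 stops → need 3 1/3 stops brighter.
Aperture: f/5 → f/4.5 → f/4 → f/3.5 → f/3.2 → f/2.8 → f/2.5 → f/2.2 → f/2 → f/1.8 → f/1.6.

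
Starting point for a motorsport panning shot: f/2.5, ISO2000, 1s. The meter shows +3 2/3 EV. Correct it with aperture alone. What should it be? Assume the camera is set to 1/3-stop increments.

Overexposed by 3 2/3 stops → need 3 2/3 stops darker.
Aperture: f/2.5 → f/2.8 → f/3.2 → f/3.5 → f/4 → f/4.5 → f/5 → f/5.6 → f/6.3 → f/7.1 → f/8 → f/9.

f/9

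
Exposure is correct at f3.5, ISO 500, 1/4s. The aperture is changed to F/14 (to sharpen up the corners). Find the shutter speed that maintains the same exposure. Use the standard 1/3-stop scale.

Aperture: f/3.5 → f/4 → f/4.5 → f/5 → f/5.6 → f/6.3 → f/7.1 → f/8 → f/9 → f/10 → f/11 → f/13 → f/14 — 4 stops stopped down (darker).
Need 4 stops brighter from the shutter speed: 1/4 → 0.3 → 0.4 → 0.5 → 0.6 → 0.8 → 1 → 1.3 → 1.6 → 2 → 2.5 → 3.2 → 4.

4 s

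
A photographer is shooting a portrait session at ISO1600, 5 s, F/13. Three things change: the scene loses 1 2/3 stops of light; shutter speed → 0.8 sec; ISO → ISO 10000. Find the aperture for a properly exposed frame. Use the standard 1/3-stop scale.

f/7.1

Scene light: 1 2/3 stops darker.
Shutter speed: 5 → 4 → 3.2 → 2.5 → 2 → 1.6 → 1.3 → 1 → 0.8 — 2 2/3 stops faster (darker).
ISO: 1600 → 2000 → 2500 → 3200 → 4000 → 5000 → 6400 → 8000 → 10000 — 2 2/3 stops higher (brighter).
Net so far: 1 2/3 stops darker. Aperture: f/13 → f/11 → f/10 → f/9 → f/8 → f/7.1.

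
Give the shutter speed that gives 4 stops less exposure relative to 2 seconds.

1/8s

Shutter speed: 2 → 1 → 1/2 → 1/4 → 1/8 — 4 stops faster (darker).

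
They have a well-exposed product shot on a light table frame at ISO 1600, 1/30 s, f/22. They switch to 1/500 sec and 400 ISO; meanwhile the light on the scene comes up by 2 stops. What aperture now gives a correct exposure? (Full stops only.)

f/5.6

Scene light: 2 stops brighter.
Shutter speed: 1/30 → 1/60 → 1/125 → 1/250 → 1/500 — 4 stops shorter (darker).
ISO: 1600 → 800 → 400 — 2 stops dropped (darker).
Net so far: 4 stops darker. Aperture: f/22 → f/16 → f/11 → f/8 → f/5.6.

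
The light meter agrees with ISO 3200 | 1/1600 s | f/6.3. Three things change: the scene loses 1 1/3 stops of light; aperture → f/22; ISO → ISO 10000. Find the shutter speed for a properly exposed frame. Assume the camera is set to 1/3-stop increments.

Scene light: 1 1/3 stops darker.
Aperture: f/6.3 → f/7.1 → f/8 → f/9 → f/10 → f/11 → f/13 → f/14 → f/16 → f/18 → f/20 → f/22 — 3 2/3 stops stopped down (darker).
ISO: 3200 → 4000 → 5000 → 6400 → 8000 → 10000 — 1 2/3 stops raised (brighter).
Net so far: 3 1/3 stops darker. Shutter speed: 1/1600 → 1/1250 → 1/1000 → 1/800 → 1/640 → 1/500 → 1/400 → 1/320 → 1/250 → 1/200 → 1/160.

1/160s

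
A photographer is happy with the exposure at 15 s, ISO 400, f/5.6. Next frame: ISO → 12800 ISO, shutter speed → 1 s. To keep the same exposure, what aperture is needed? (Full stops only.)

ISO: 400 → 800 → 1600 → 3200 → 6400 → 12800 — 5 stops raised (brighter).
Shutter speed: 15 → 8 → 4 → 2 → 1 — 4 stops faster (darker).
Net change so far: 1 stop brighter. Offset with the aperture: f/5.6 → f/8.

f/8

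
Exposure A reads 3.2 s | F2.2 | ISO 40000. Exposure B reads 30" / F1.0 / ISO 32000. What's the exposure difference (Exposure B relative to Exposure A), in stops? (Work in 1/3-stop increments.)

5 1/3 stops brighter

Aperture: f/2.2 → f/2 → f/1.8 → f/1.6 → f/1.4 → f/1.2 → f/1.1 → f/1.0 — 2 1/3 stops opened up (brighter).
Shutter speed: 3.2 → 4 → 5 → 6 → 8 → 10 → 13 → 15 → 20 → 25 → 30 — 3 1/3 stops slower (brighter).
ISO: 40000 → 32000 — 1/3 stop dropped (darker).
Net: +2 1/3 +3 1/3 −1/3 = +5 1/3 stops.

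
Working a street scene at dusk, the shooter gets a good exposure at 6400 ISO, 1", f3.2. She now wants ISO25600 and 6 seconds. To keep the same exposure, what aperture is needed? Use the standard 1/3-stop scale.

ISO: 6400 → 8000 → 10000 → 12800 → 16000 → 20000 → 25600 — 2 stops higher (brighter).
Shutter speed: 1 → 1.3 → 1.6 → 2 → 2.5 → 3.2 → 4 → 5 → 6 — 2 2/3 stops longer (brighter).
Net change so far: 4 2/3 stops brighter. Offset with the aperture: f/3.2 → f/3.5 → f/4 → f/4.5 → f/5 → f/5.6 → f/6.3 → f/7.1 → f/8 → f/9 → f/10 → f/11 → f/13 → f/14 → f/16.

f/16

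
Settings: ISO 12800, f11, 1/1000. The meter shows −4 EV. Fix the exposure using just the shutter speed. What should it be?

Underexposed by 4 stops → need 4 stops brighter.
Shutter speed: 1/1000 → 1/500 → 1/250 → 1/125 → 1/60.

1/60s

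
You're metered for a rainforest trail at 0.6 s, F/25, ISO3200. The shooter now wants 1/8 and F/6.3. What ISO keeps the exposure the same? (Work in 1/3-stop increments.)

ISO 1000

Shutter speed: 0.6 → 0.5 → 0.4 → 0.3 → 1/4 → 1/5 → 1/6 → 1/8 — 2 1/3 stops shorter (darker).
Aperture: f/25 → f/22 → f/20 → f/18 → f/16 → f/14 → f/13 → f/11 → f/10 → f/9 → f/8 → f/7.1 → f/6.3 — 4 stops wider (brighter).
Net change so far: 1 2/3 stops brighter. Offset with the ISO: 3200 → 2500 → 2000 → 1600 → 1250 → 1000.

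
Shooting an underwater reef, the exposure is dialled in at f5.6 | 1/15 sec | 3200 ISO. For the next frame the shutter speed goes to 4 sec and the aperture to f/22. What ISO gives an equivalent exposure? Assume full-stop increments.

Shutter speed: 1/15 → 1/8 → 1/4 → 1/2 → 1 → 2 → 4 — 6 stops slower (brighter).
Aperture: f/5.6 → f/8 → f/11 → f/16 → f/22 — 4 stops stopped down (darker).
Net change so far: 2 stops brighter. Offset with the ISO: 3200 → 1600 → 800.

ISO 800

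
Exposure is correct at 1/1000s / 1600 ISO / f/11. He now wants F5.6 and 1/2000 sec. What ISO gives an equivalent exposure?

ISO 800

Aperture: f/11 → f/8 → f/5.6 — 2 stops wider (brighter).
Shutter speed: 1/1000 → 1/2000 — 1 stop faster (darker).
Net change so far: 1 stop brighter. Offset with the ISO: 1600 → 800.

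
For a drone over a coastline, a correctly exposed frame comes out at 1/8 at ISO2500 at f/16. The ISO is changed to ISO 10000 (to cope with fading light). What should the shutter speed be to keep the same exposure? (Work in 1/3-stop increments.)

1/30s

ISO: 2500 → 3200 → 4000 → 5000 → 6400 → 8000 → 10000 — 2 stops higher (brighter).
Need 2 stops darker from the shutter speed: 1/8 → 1/10 → 1/13 → 1/15 → 1/20 → 1/25 → 1/30.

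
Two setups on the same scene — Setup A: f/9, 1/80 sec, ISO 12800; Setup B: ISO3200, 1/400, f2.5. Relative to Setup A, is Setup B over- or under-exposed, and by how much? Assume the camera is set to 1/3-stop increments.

Aperture: f/9 → f/8 → f/7.1 → f/6.3 → f/5.6 → f/5 → f/4.5 → f/4 → f/3.5 → f/3.2 → f/2.8 → f/2.5 — 3 2/3 stops wider (brighter).
Shutter speed: 1/80 → 1/100 → 1/125 → 1/160 → 1/200 → 1/250 → 1/320 → 1/400 — 2 1/3 stops shorter (darker).
ISO: 12800 → 10000 → 8000 → 6400 → 5000 → 4000 → 3200 — 2 stops dropped (darker).
Net: +3 2/3 −2 1/3 −2 = −2/3 stops.

2/3 stop darker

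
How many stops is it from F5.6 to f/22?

4 stops

f/5.6 → f/8 → f/11 → f/16 → f/22 — count the steps: 4 stops.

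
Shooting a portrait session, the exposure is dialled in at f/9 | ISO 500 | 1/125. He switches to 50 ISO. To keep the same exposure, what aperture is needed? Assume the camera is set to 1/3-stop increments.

f/2.8

ISO: 500 → 400 → 320 → 250 → 200 → 160 → 125 → 100 → 80 → 64 → 50 — 3 1/3 stops lower (darker).
Need 3 1/3 stops brighter from the aperture: f/9 → f/8 → f/7.1 → f/6.3 → f/5.6 → f/5 → f/4.5 → f/4 → f/3.5 → f/3.2 → f/2.8.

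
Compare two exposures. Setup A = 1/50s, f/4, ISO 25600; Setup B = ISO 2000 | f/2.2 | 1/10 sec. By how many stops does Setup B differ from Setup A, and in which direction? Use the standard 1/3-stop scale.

Aperture: f/4 → f/3.5 → f/3.2 → f/2.8 → f/2.5 → f/2.2 — 1 2/3 stops larger aperture (brighter).
Shutter speed: 1/50 → 1/40 → 1/30 → 1/25 → 1/20 → 1/15 → 1/13 → 1/10 — 2 1/3 stops slower (brighter).
ISO: 25600 → 20000 → 16000 → 12800 → 10000 → 8000 → 6400 → 5000 → 4000 → 3200 → 2500 → 2000 — 3 2/3 stops lower (darker).
Net: +1 2/3 +2 1/3 −3 2/3 = +1/3 stops.

1/3 stop brighter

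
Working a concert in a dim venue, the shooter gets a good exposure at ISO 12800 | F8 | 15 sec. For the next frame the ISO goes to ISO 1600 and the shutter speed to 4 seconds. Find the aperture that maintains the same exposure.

f/1.4

ISO: 12800 → 6400 → 3200 → 1600 — 3 stops lower (darker).
Shutter speed: 15 → 8 → 4 — 2 stops faster (darker).
Net change so far: 5 stops darker. Offset with the aperture: f/8 → f/5.6 → f/4 → f/2.8 → f/2 → f/1.4.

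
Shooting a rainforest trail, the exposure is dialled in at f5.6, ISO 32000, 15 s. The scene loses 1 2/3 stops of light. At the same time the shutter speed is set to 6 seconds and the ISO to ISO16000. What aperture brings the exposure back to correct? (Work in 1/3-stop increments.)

f/1.4

Scene light: 1 2/3 stops darker.
Shutter speed: 15 → 13 → 10 → 8 → 6 — 1 1/3 stops shorter (darker).
ISO: 32000 → 25600 → 20000 → 16000 — 1 stop lower (darker).
Net so far: 4 stops darker. Aperture: f/5.6 → f/5 → f/4.5 → f/4 → f/3.5 → f/3.2 → f/2.8 → f/2.5 → f/2.2 → f/2 → f/1.8 → f/1.6 → f/1.4.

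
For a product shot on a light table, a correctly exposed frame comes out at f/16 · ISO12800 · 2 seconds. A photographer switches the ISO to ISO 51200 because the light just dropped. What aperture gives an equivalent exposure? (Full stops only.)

ISO: 12800 → 25600 → 51200 — 2 stops higher (brighter).
Need 2 stops darker from the aperture: f/16 → f/22 → f/32.

f/32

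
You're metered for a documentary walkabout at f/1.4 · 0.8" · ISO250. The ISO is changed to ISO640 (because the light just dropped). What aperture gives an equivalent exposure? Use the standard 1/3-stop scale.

f/2.2

ISO: 250 → 320 → 400 → 500 → 640 — 1 1/3 stops raised (brighter).
Need 1 1/3 stops darker from the aperture: f/1.4 → f/1.6 → f/1.8 → f/2 → f/2.2.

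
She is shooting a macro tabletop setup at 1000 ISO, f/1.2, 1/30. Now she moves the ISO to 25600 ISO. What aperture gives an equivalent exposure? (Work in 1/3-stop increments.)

ISO: 1000 → 1250 → 1600 → 2000 → 2500 → 3200 → 4000 → 5000 → 6400 → 8000 → 10000 → 12800 → 16000 → 20000 → 25600 — 4 2/3 stops higher (brighter).
Need 4 2/3 stops darker from the aperture: f/1.2 → f/1.4 → f/1.6 → f/1.8 → f/2 → f/2.2 → f/2.5 → f/2.8 → f/3.2 → f/3.5 → f/4 → f/4.5 → f/5 → f/5.6 → f/6.3.

f/6.3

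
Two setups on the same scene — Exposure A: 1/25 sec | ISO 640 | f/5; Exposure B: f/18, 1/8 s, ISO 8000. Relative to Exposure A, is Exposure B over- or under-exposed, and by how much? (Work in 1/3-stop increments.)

Aperture: f/5 → f/5.6 → f/6.3 → f/7.1 → f/8 → f/9 → f/10 → f/11 → f/13 → f/14 → f/16 → f/18 — 3 2/3 stops smaller aperture (darker).
Shutter speed: 1/25 → 1/20 → 1/15 → 1/13 → 1/10 → 1/8 — 1 2/3 stops longer (brighter).
ISO: 640 → 800 → 1000 → 1250 → 1600 → 2000 → 2500 → 3200 → 4000 → 5000 → 6400 → 8000 — 3 2/3 stops higher (brighter).
Net: −3 2/3 +1 2/3 +3 2/3 = +1 2/3 stops.

1 2/3 stops brighter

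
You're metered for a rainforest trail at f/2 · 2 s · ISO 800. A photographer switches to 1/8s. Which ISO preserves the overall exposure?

ISO 12800

Shutter speed: 2 → 1 → 1/2 → 1/4 → 1/8 — 4 stops shorter (darker).
Need 4 stops brighter from the ISO: 800 → 1600 → 3200 → 6400 → 12800.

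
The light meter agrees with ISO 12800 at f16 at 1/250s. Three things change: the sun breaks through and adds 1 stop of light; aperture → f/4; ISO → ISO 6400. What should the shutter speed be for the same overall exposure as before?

Scene light: 1 stop brighter.
Aperture: f/16 → f/11 → f/8 → f/5.6 → f/4 — 4 stops larger aperture (brighter).
ISO: 12800 → 6400 — 1 stop dropped (darker).
Net so far: 4 stops brighter. Shutter speed: 1/250 → 1/500 → 1/1000 → 1/2000 → 1/4000.

1/4000s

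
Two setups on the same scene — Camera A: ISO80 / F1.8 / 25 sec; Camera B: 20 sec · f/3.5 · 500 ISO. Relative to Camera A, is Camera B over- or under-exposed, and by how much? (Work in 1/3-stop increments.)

1/3 stop brighter

Aperture: f/1.8 → f/2 → f/2.2 → f/2.5 → f/2.8 → f/3.2 → f/3.5 — 2 stops narrower (darker).
Shutter speed: 25 → 20 — 1/3 stop shorter (darker).
ISO: 80 → 100 → 125 → 160 → 200 → 250 → 320 → 400 → 500 — 2 2/3 stops higher (brighter).
Net: −2 −1/3 +2 2/3 = +1/3 stops.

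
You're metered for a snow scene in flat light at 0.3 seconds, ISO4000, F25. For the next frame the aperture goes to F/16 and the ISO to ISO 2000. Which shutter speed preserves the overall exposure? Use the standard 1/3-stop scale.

Aperture: f/25 → f/22 → f/20 → f/18 → f/16 — 1 1/3 stops opened up (brighter).
ISO: 4000 → 3200 → 2500 → 2000 — 1 stop lower (darker).
Net change so far: 1/3 stop brighter. Offset with the shutter speed: 0.3 → 1/4.

1/4s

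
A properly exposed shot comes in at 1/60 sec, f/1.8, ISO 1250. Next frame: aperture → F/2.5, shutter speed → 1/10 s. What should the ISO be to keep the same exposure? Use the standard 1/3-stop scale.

Aperture: f/1.8 → f/2 → f/2.2 → f/2.5 — 1 stop smaller aperture (darker).
Shutter speed: 1/60 → 1/50 → 1/40 → 1/30 → 1/25 → 1/20 → 1/15 → 1/13 → 1/10 — 2 2/3 stops longer (brighter).
Net change so far: 1 2/3 stops brighter. Offset with the ISO: 1250 → 1000 → 800 → 640 → 500 → 400.

ISO 400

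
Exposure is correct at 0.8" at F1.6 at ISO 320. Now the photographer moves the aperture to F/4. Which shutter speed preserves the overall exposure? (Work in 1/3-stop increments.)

5 s

Aperture: f/1.6 → f/1.8 → f/2 → f/2.2 → f/2.5 → f/2.8 → f/3.2 → f/3.5 → f/4 — 2 2/3 stops smaller aperture (darker).
Need 2 2/3 stops brighter from the shutter speed: 0.8 → 1 → 1.3 → 1.6 → 2 → 2.5 → 3.2 → 4 → 5.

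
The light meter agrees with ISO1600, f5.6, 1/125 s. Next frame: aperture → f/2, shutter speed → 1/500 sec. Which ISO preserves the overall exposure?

Aperture: f/5.6 → f/4 → f/2.8 → f/2 — 3 stops wider (brighter).
Shutter speed: 1/125 → 1/250 → 1/500 — 2 stops faster (darker).
Net change so far: 1 stop brighter. Offset with the ISO: 1600 → 800.

ISO 800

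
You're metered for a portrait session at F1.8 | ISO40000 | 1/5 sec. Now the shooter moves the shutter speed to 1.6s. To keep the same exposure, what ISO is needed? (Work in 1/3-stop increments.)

ISO 5000

Shutter speed: 1/5 → 1/4 → 0.3 → 0.4 → 0.5 → 0.6 → 0.8 → 1 → 1.3 → 1.6 — 3 stops longer (brighter).
Need 3 stops darker from the ISO: 40000 → 32000 → 25600 → 20000 → 16000 → 12800 → 10000 → 8000 → 6400 → 5000.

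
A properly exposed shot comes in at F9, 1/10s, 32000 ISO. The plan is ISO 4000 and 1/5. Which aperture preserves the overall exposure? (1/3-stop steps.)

f/4.5

ISO: 32000 → 25600 → 20000 → 16000 → 12800 → 10000 → 8000 → 6400 → 5000 → 4000 — 3 stops dropped (darker).
Shutter speed: 1/10 → 1/8 → 1/6 → 1/5 — 1 stop longer (brighter).
Net change so far: 2 stops darker. Offset with the aperture: f/9 → f/8 → f/7.1 → f/6.3 → f/5.6 → f/5 → f/4.5.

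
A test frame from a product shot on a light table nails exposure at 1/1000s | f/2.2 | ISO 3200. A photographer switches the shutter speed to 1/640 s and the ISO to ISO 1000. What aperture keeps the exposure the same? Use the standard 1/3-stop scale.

f/1.6

Shutter speed: 1/1000 → 1/800 → 1/640 — 2/3 stop slower (brighter).
ISO: 3200 → 2500 → 2000 → 1600 → 1250 → 1000 — 1 2/3 stops lower (darker).
Net change so far: 1 stop darker. Offset with the aperture: f/2.2 → f/2 → f/1.8 → f/1.6.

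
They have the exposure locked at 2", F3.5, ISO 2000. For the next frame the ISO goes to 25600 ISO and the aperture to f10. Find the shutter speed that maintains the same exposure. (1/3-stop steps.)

ISO: 2000 → 2500 → 3200 → 4000 → 5000 → 6400 → 8000 → 10000 → 12800 → 16000 → 20000 → 25600 — 3 2/3 stops higher (brighter).
Aperture: f/3.5 → f/4 → f/4.5 → f/5 → f/5.6 → f/6.3 → f/7.1 → f/8 → f/9 → f/10 — 3 stops stopped down (darker).
Net change so far: 2/3 stop brighter. Offset with the shutter speed: 2 → 1.6 → 1.3.

1.3 s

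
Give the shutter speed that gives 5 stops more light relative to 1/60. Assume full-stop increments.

Shutter speed: 1/60 → 1/30 → 1/15 → 1/8 → 1/4 → 1/2 — 5 stops slower (brighter).

1/2s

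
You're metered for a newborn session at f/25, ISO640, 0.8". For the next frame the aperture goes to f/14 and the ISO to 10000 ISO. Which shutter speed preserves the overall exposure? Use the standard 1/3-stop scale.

Aperture: f/25 → f/22 → f/20 → f/18 → f/16 → f/14 — 1 2/3 stops larger aperture (brighter).
ISO: 640 → 800 → 1000 → 1250 → 1600 → 2000 → 2500 → 3200 → 4000 → 5000 → 6400 → 8000 → 10000 — 4 stops raised (brighter).
Net change so far: 5 2/3 stops brighter. Offset with the shutter speed: 0.8 → 0.6 → 0.5 → 0.4 → 0.3 → 1/4 → 1/5 → 1/6 → 1/8 → 1/10 → 1/13 → 1/15 → 1/20 → 1/25 → 1/30 → 1/40 → 1/50 → 1/60.

1/60s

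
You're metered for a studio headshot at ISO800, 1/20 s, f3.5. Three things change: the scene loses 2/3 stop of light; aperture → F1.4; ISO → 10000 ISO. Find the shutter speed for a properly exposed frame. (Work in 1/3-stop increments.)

1/1000s

Scene light: 2/3 stop darker.
Aperture: f/3.5 → f/3.2 → f/2.8 → f/2.5 → f/2.2 → f/2 → f/1.8 → f/1.6 → f/1.4 — 2 2/3 stops larger aperture (brighter).
ISO: 800 → 1000 → 1250 → 1600 → 2000 → 2500 → 3200 → 4000 → 5000 → 6400 → 8000 → 10000 — 3 2/3 stops higher (brighter).
Net so far: 5 2/3 stops brighter. Shutter speed: 1/20 → 1/25 → 1/30 → 1/40 → 1/50 → 1/60 → 1/80 → 1/100 → 1/125 → 1/160 → 1/200 → 1/250 → 1/320 → 1/400 → 1/500 → 1/640 → 1/800 → 1/1000.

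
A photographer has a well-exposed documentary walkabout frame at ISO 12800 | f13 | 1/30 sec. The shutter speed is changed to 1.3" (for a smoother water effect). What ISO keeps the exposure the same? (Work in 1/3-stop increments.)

Shutter speed: 1/30 → 1/25 → 1/20 → 1/15 → 1/13 → 1/10 → 1/8 → 1/6 → 1/5 → 1/4 → 0.3 → 0.4 → 0.5 → 0.6 → 0.8 → 1 → 1.3 — 5 1/3 stops longer (brighter).
Need 5 1/3 stops darker from the ISO: 12800 → 10000 → 8000 → 6400 → 5000 → 4000 → 3200 → 2500 → 2000 → 1600 → 1250 → 1000 → 800 → 640 → 500 → 400 → 320.

ISO 320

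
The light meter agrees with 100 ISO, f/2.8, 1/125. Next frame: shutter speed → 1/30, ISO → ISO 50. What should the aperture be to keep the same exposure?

f/4

Shutter speed: 1/125 → 1/60 → 1/30 — 2 stops slower (brighter).
ISO: 100 → 50 — 1 stop dropped (darker).
Net change so far: 1 stop brighter. Offset with the aperture: f/2.8 → f/4.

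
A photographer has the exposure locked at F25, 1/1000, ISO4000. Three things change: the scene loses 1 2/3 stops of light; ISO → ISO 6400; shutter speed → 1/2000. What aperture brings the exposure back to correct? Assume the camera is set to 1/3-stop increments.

Scene light: 1 2/3 stops darker.
ISO: 4000 → 5000 → 6400 — 2/3 stop raised (brighter).
Shutter speed: 1/1000 → 1/1250 → 1/1600 → 1/2000 — 1 stop shorter (darker).
Net so far: 2 stops darker. Aperture: f/25 → f/22 → f/20 → f/18 → f/16 → f/14 → f/13.

f/13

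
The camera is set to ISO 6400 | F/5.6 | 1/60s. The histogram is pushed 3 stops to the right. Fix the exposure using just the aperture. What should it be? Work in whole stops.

Overexposed by 3 stops → need 3 stops darker.
Aperture: f/5.6 → f/8 → f/11 → f/16.

f/16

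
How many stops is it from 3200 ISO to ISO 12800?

2 stops

3200 → 6400 → 12800 — count the steps: 2 stops.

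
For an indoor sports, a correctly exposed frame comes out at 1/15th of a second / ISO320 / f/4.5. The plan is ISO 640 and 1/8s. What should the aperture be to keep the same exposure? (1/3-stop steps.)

f/9

ISO: 320 → 400 → 500 → 640 — 1 stop higher (brighter).
Shutter speed: 1/15 → 1/13 → 1/10 → 1/8 — 1 stop slower (brighter).
Net change so far: 2 stops brighter. Offset with the aperture: f/4.5 → f/5 → f/5.6 → f/6.3 → f/7.1 → f/8 → f/9.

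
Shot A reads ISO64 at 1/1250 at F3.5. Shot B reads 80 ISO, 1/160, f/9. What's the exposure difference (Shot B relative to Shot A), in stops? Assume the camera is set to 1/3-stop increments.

Aperture: f/3.5 → f/4 → f/4.5 → f/5 → f/5.6 → f/6.3 → f/7.1 → f/8 → f/9 — 2 2/3 stops narrower (darker).
Shutter speed: 1/1250 → 1/1000 → 1/800 → 1/640 → 1/500 → 1/400 → 1/320 → 1/250 → 1/200 → 1/160 — 3 stops slower (brighter).
ISO: 64 → 80 — 1/3 stop higher (brighter).
Net: −2 2/3 +3 +1/3 = +2/3 stops.

2/3 stop brighter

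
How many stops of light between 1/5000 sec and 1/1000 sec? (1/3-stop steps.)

1/5000 → 1/4000 → 1/3200 → 1/2500 → 1/2000 → 1/1600 → 1/1250 → 1/1000 — count the steps: 7 third-stops = 2 1/3 stops.

2 1/3 stops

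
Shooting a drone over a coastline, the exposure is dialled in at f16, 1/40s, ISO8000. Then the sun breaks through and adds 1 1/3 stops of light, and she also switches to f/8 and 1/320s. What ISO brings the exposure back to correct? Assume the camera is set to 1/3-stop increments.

Scene light: 1 1/3 stops brighter.
Aperture: f/16 → f/14 → f/13 → f/11 → f/10 → f/9 → f/8 — 2 stops wider (brighter).
Shutter speed: 1/40 → 1/50 → 1/60 → 1/80 → 1/100 → 1/125 → 1/160 → 1/200 → 1/250 → 1/320 — 3 stops shorter (darker).
Net so far: 1/3 stop brighter. ISO: 8000 → 6400.

ISO 6400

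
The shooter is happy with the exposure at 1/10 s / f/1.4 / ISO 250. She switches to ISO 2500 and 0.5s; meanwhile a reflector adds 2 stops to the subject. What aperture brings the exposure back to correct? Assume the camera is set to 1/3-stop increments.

f/20

Scene light: 2 stops brighter.
ISO: 250 → 320 → 400 → 500 → 640 → 800 → 1000 → 1250 → 1600 → 2000 → 2500 — 3 1/3 stops higher (brighter).
Shutter speed: 1/10 → 1/8 → 1/6 → 1/5 → 1/4 → 0.3 → 0.4 → 0.5 — 2 1/3 stops slower (brighter).
Net so far: 7 2/3 stops brighter. Aperture: f/1.4 → f/1.6 → f/1.8 → f/2 → f/2.2 → f/2.5 → f/2.8 → f/3.2 → f/3.5 → f/4 → f/4.5 → f/5 → f/5.6 → f/6.3 → f/7.1 → f/8 → f/9 → f/10 → f/11 → f/13 → f/14 → f/16 → f/18 → f/20.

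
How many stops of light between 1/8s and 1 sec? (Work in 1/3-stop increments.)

1/8 → 1/6 → 1/5 → 1/4 → 0.3 → 0.4 → 0.5 → 0.6 → 0.8 → 1 — count the steps: 9 third-stops = 3 stops.

3 stops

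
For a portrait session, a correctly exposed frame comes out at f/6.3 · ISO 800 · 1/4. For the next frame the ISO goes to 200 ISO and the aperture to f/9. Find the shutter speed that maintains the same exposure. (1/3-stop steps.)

2 s

ISO: 800 → 640 → 500 → 400 → 320 → 250 → 200 — 2 stops dropped (darker).
Aperture: f/6.3 → f/7.1 → f/8 → f/9 — 1 stop smaller aperture (darker).
Net change so far: 3 stops darker. Offset with the shutter speed: 1/4 → 0.3 → 0.4 → 0.5 → 0.6 → 0.8 → 1 → 1.3 → 1.6 → 2.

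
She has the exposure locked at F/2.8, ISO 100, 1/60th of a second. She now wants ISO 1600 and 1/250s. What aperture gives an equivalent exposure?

f/5.6

ISO: 100 → 200 → 400 → 800 → 1600 — 4 stops higher (brighter).
Shutter speed: 1/60 → 1/125 → 1/250 — 2 stops shorter (darker).
Net change so far: 2 stops brighter. Offset with the aperture: f/2.8 → f/4 → f/5.6.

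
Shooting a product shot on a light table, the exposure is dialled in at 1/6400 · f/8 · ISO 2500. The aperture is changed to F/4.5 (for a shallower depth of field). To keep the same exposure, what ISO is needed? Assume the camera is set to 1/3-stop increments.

Aperture: f/8 → f/7.1 → f/6.3 → f/5.6 → f/5 → f/4.5 — 1 2/3 stops larger aperture (brighter).
Need 1 2/3 stops darker from the ISO: 2500 → 2000 → 1600 → 1250 → 1000 → 800.

ISO 800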